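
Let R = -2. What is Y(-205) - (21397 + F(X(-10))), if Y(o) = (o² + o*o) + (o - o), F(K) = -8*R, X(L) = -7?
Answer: 62637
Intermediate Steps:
F(K) = 16 (F(K) = -8*(-2) = 16)
Y(o) = 2*o² (Y(o) = (o² + o²) + 0 = 2*o² + 0 = 2*o²)
Y(-205) - (21397 + F(X(-10))) = 2*(-205)² - (21397 + 16) = 2*42025 - 1*21413 = 84050 - 21413 = 62637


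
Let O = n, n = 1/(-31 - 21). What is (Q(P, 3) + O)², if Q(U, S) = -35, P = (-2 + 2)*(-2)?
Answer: 3316041/2704 ≈ 1226.3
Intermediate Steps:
P = 0 (P = 0*(-2) = 0)
n = -1/52 (n = 1/(-52) = -1/52*1 = -1/52 ≈ -0.019231)
O = -1/52 ≈ -0.019231
(Q(P, 3) + O)² = (-35 - 1/52)² = (-1821/52)² = 3316041/2704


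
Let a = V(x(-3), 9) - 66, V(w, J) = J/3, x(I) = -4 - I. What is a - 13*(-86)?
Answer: 1055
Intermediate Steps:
V(w, J) = J/3 (V(w, J) = J*(⅓) = J/3)
a = -63 (a = (⅓)*9 - 66 = 3 - 66 = -63)
a - 13*(-86) = -63 - 13*(-86) = -63 + 1118 = 1055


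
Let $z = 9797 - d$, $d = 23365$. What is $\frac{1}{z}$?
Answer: $- \frac{1}{13568} \approx -7.3703 \cdot 10^{-5}$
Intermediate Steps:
$z = -13568$ ($z = 9797 - 23365 = -13568$)
$\frac{1}{z} = \frac{1}{-13568} = - \frac{1}{13568}$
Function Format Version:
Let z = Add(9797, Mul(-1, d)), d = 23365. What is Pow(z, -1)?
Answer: Rational(-1, 13568) ≈ -7.3703e-5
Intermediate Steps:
z = -13568 (z = Add(9797, Mul(-1, 23365)) = Add(9797, -23365) = -13568)
Pow(z, -1) = Pow(-13568, -1) = Rational(-1, 13568)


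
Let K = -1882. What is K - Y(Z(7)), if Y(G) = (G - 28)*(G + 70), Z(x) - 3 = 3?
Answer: -210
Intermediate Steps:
Z(x) = 6 (Z(x) = 3 + 3 = 6)
Y(G) = (-28 + G)*(70 + G)
K - Y(Z(7)) = -1882 - (-1960 + 6² + 42*6) = -1882 - (-1960 + 36 + 252) = -1882 - 1*(-1672) = -1882 + 1672 = -210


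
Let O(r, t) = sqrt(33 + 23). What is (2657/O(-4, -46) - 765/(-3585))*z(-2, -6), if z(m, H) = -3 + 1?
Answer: -102/239 - 2657*sqrt(14)/14 ≈ -710.54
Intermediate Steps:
z(m, H) = -2
O(r, t) = 2*sqrt(14) (O(r, t) = sqrt(56) = 2*sqrt(14))
(2657/O(-4, -46) - 765/(-3585))*z(-2, -6) = (2657/((2*sqrt(14))) - 765/(-3585))*(-2) = (2657*(sqrt(14)/28) - 765*(-1/3585))*(-2) = (2657*sqrt(14)/28 + 51/239)*(-2) = (51/239 + 2657*sqrt(14)/28)*(-2) = -102/239 - 2657*sqrt(14)/14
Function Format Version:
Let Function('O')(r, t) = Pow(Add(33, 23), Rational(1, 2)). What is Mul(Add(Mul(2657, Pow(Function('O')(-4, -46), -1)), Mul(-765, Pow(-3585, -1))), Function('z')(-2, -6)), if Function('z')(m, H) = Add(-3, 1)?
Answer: Add(Rational(-102, 239), Mul(Rational(-2657, 14), Pow(14, Rational(1, 2)))) ≈ -710.54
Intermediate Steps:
Function('z')(m, H) = -2
Function('O')(r, t) = Mul(2, Pow(14, Rational(1, 2))) (Function('O')(r, t) = Pow(56, Rational(1, 2)) = Mul(2, Pow(14, Rational(1, 2))))
Mul(Add(Mul(2657, Pow(Function('O')(-4, -46), -1)), Mul(-765, Pow(-3585, -1))), Function('z')(-2, -6)) = Mul(Add(Mul(2657, Pow(Mul(2, Pow(14, Rational(1, 2))), -1)), Mul(-765, Pow(-3585, -1))), -2) = Mul(Add(Mul(2657, Mul(Rational(1, 28), Pow(14, Rational(1, 2)))), Mul(-765, Rational(-1, 3585))), -2) = Mul(Add(Mul(Rational(2657, 28), Pow(14, Rational(1, 2))), Rational(51, 239)), -2) = Mul(Add(Rational(51, 239), Mul(Rational(2657, 28), Pow(14, Rational(1, 2)))), -2) = Add(Rational(-102, 239), Mul(Rational(-2657, 14), Pow(14, Rational(1, 2))))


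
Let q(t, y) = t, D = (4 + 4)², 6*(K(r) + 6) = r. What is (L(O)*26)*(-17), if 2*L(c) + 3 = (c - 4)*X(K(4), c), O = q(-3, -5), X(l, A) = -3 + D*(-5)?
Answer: -499018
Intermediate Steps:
K(r) = -6 + r/6
D = 64 (D = 8² = 64)
X(l, A) = -323 (X(l, A) = -3 + 64*(-5) = -3 - 320 = -323)
O = -3
L(c) = 1289/2 - 323*c/2 (L(c) = -3/2 + ((c - 4)*(-323))/2 = -3/2 + ((-4 + c)*(-323))/2 = -3/2 + (1292 - 323*c)/2 = -3/2 + (646 - 323*c/2) = 1289/2 - 323*c/2)
(L(O)*26)*(-17) = ((1289/2 - 323/2*(-3))*26)*(-17) = ((1289/2 + 969/2)*26)*(-17) = (1129*26)*(-17) = 29354*(-17) = -499018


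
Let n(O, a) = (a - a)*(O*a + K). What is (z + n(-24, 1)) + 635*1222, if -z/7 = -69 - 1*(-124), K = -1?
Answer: 775585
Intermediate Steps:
z = -385 (z = -7*(-69 - 1*(-124)) = -7*(-69 + 124) = -7*55 = -385)
n(O, a) = 0 (n(O, a) = (a - a)*(O*a - 1) = 0*(-1 + O*a) = 0)
(z + n(-24, 1)) + 635*1222 = (-385 + 0) + 635*1222 = -385 + 775970 = 775585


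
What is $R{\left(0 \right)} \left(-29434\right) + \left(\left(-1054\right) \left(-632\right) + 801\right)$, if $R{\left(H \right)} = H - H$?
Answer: $666929$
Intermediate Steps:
$R{\left(H \right)} = 0$
$R{\left(0 \right)} \left(-29434\right) + \left(\left(-1054\right) \left(-632\right) + 801\right) = 0 \left(-29434\right) + \left(\left(-1054\right) \left(-632\right) + 801\right) = 0 + \left(666128 + 801\right) = 0 + 666929 = 666929$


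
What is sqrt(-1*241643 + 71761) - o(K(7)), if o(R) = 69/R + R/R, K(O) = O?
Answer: -76/7 + 29*I*sqrt(202) ≈ -10.857 + 412.17*I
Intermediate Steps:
o(R) = 1 + 69/R (o(R) = 69/R + 1 = 1 + 69/R)
sqrt(-1*241643 + 71761) - o(K(7)) = sqrt(-1*241643 + 71761) - (69 + 7)/7 = sqrt(-241643 + 71761) - 76/7 = sqrt(-169882) - 1*76/7 = 29*I*sqrt(202) - 76/7 = -76/7 + 29*I*sqrt(202)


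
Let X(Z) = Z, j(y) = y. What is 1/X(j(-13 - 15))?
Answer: -1/28 ≈ -0.035714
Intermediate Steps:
1/X(j(-13 - 15)) = 1/(-13 - 15) = 1/(-28) = -1/28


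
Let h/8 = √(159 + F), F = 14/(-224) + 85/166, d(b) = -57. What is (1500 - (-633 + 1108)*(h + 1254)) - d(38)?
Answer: -594093 - 950*√17575167/83 ≈ -6.4208e+5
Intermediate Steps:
F = 597/1328 (F = 14*(-1/224) + 85*(1/166) = -1/16 + 85/166 = 597/1328 ≈ 0.44955)
h = 2*√17575167/83 (h = 8*√(159 + 597/1328) = 8*√(211749/1328) = 8*(√17575167/332) = 2*√17575167/83 ≈ 101.02)
(1500 - (-633 + 1108)*(h + 1254)) - d(38) = (1500 - (-633 + 1108)*(2*√17575167/83 + 1254)) - 1*(-57) = (1500 - 475*(1254 + 2*√17575167/83)) + 57 = (1500 - (595650 + 950*√17575167/83)) + 57 = (1500 + (-595650 - 950*√17575167/83)) + 57 = (-594150 - 950*√17575167/83) + 57 = -594093 - 950*√17575167/83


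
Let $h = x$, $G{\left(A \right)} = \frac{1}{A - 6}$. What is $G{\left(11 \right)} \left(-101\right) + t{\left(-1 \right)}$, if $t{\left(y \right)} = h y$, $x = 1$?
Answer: $- \frac{106}{5} \approx -21.2$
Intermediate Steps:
$G{\left(A \right)} = \frac{1}{-6 + A}$
$h = 1$
$t{\left(y \right)} = y$ ($t{\left(y \right)} = 1 y = y$)
$G{\left(11 \right)} \left(-101\right) + t{\left(-1 \right)} = \frac{1}{-6 + 11} \left(-101\right) - 1 = \frac{1}{5} \left(-101\right) - 1 = - \frac{101}{5} - 1 = - \frac{106}{5}$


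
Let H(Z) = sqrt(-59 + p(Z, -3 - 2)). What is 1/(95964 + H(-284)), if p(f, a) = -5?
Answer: 23991/2302272340 - I/1151136170 ≈ 1.0421e-5 - 8.6871e-10*I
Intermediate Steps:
H(Z) = 8*I (H(Z) = sqrt(-59 - 5) = sqrt(-64) = 8*I)
1/(95964 + H(-284)) = 1/(95964 + 8*I) = (95964 - 8*I)/9209089360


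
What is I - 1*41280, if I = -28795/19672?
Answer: -812088955/19672 ≈ -41281.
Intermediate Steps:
I = -28795/19672 (I = -28795*1/19672 = -28795/19672 ≈ -1.4638)
I - 1*41280 = -28795/19672 - 1*41280 = -28795/19672 - 41280 = -812088955/19672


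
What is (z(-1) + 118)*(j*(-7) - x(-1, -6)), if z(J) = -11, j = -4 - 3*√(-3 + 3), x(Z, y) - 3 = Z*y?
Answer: 2033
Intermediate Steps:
x(Z, y) = 3 + Z*y
j = -4 (j = -4 - 3*√0 = -4 - 3*0 = -4 + 0 = -4)
(z(-1) + 118)*(j*(-7) - x(-1, -6)) = (-11 + 118)*(-4*(-7) - (3 - 1*(-6))) = 107*(28 - (3 + 6)) = 107*(28 - 1*9) = 107*(28 - 9) = 107*19 = 2033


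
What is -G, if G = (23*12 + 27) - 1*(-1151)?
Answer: -1454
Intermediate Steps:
G = 1454 (G = (276 + 27) + 1151 = 303 + 1151 = 1454)
-G = -1*1454 = -1454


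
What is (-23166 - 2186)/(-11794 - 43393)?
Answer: 25352/55187 ≈ 0.45938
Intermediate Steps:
(-23166 - 2186)/(-11794 - 43393) = -25352/(-55187) = -25352*(-1/55187) = 25352/55187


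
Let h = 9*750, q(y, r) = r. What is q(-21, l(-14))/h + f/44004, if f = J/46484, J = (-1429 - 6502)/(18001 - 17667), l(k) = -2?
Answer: -227739244583/768589837452000 ≈ -0.00029631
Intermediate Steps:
J = -7931/334 ≈ -23.746
h = 6750
f = -7931/15525656 (f = -7931/334/46484 = -7931/334*1/46484 = -7931/15525656 ≈ -0.00051083)
q(-21, l(-14))/h + f/44004 = -2/6750 - 7931/15525656/44004 = -2*1/6750 - 7931/15525656*1/44004 = -1/3375 - 7931/683190966624 = -227739244583/768589837452000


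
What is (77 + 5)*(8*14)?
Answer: 9184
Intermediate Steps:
(77 + 5)*(8*14) = 82*112 = 9184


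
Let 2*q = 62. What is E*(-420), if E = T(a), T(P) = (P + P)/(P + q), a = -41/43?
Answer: 8610/323 ≈ 26.656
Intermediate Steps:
q = 31 (q = (1/2)*62 = 31)
a = -41/43 (a = -41*1/43 = -41/43 ≈ -0.95349)
T(P) = 2*P/(31 + P) (T(P) = (P + P)/(P + 31) = (2*P)/(31 + P) = 2*P/(31 + P))
E = -41/646 (E = 2*(-41/43)/(31 - 41/43) = 2*(-41/43)/(1292/43) = 2*(-41/43)*(43/1292) = -41/646 ≈ -0.063468)
E*(-420) = -41/646*(-420) = 8610/323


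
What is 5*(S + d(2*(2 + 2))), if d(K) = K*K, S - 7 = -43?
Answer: 140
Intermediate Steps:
S = -36 (S = 7 - 43 = -36)
d(K) = K²
5*(S + d(2*(2 + 2))) = 5*(-36 + (2*(2 + 2))²) = 5*(-36 + (2*4)²) = 5*(-36 + 8²) = 5*(-36 + 64) = 5*28 = 140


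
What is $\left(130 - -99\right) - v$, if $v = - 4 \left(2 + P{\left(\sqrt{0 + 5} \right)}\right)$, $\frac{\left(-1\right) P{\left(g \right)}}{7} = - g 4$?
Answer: $237 + 112 \sqrt{5} \approx 487.44$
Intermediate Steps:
$P{\left(g \right)} = 28 g$ ($P{\left(g \right)} = - 7 \left(- g 4\right) = - 7 \left(- 4 g\right) = 28 g$)
$v = -8 - 112 \sqrt{5}$ ($v = - 4 \left(2 + 28 \sqrt{0 + 5}\right) = - 4 \left(2 + 28 \sqrt{5}\right) = -8 - 112 \sqrt{5} \approx -258.44$)
$\left(130 - -99\right) - v = \left(130 - -99\right) - \left(-8 - 112 \sqrt{5}\right) = \left(130 + 99\right) + \left(8 + 112 \sqrt{5}\right) = 229 + \left(8 + 112 \sqrt{5}\right) = 237 + 112 \sqrt{5}$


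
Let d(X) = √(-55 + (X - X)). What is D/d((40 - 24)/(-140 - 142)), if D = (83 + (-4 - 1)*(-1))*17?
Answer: -136*I*√55/5 ≈ -201.72*I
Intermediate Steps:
d(X) = I*√55 (d(X) = √(-55 + 0) = √(-55) = I*√55)
D = 1496 (D = (83 - 5*(-1))*17 = (83 + 5)*17 = 88*17 = 1496)
D/d((40 - 24)/(-140 - 142)) = 1496/((I*√55)) = 1496*(-I*√55/55) = -136*I*√55/5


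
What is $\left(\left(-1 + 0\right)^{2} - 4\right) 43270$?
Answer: $-129810$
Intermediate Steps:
$\left(\left(-1 + 0\right)^{2} - 4\right) 43270 = \left(\left(-1\right)^{2} - 4\right) 43270 = \left(1 - 4\right) 43270 = \left(-3\right) 43270 = -129810$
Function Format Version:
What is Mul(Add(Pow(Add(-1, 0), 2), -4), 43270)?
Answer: -129810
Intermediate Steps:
Mul(Add(Pow(Add(-1, 0), 2), -4), 43270) = Mul(Add(Pow(-1, 2), -4), 43270) = Mul(Add(1, -4), 43270) = Mul(-3, 43270) = -129810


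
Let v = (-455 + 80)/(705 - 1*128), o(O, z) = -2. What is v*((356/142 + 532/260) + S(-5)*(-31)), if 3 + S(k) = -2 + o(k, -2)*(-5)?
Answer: 52073400/532571 ≈ 97.777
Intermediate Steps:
S(k) = 5 (S(k) = -3 + (-2 - 2*(-5)) = -3 + (-2 + 10) = -3 + 8 = 5)
v = -375/577 (v = -375/(705 - 128) = -375/577 ≈ -0.64991)
v*((356/142 + 532/260) + S(-5)*(-31)) = -375*((356/142 + 532/260) + 5*(-31))/577 = -375*((356*(1/142) + 532*(1/260)) - 155)/577 = -375*((178/71 + 133/65) - 155)/577 = -375*(21013/4615 - 155)/577 = -375/577*(-694312/4615) = 52073400/532571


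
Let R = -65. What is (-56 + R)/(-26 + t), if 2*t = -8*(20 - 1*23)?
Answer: 121/14 ≈ 8.6429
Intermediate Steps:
t = 12 (t = (-8*(20 - 1*23))/2 = (-8*(20 - 23))/2 = (-8*(-3))/2 = (½)*24 = 12)
(-56 + R)/(-26 + t) = (-56 - 65)/(-26 + 12) = -121/(-14) = -121*(-1/14) = 121/14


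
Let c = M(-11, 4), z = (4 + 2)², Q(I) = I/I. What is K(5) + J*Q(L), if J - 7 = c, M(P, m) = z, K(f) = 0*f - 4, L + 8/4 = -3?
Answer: 39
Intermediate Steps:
L = -5 (L = -2 - 3 = -5)
Q(I) = 1
K(f) = -4 (K(f) = 0 - 4 = -4)
z = 36 (z = 6² = 36)
M(P, m) = 36
c = 36
J = 43 (J = 7 + 36 = 43)
K(5) + J*Q(L) = -4 + 43*1 = -4 + 43 = 39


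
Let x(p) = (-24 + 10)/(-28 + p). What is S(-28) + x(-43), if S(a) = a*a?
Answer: 55678/71 ≈ 784.20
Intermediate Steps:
x(p) = -14/(-28 + p)
S(a) = a**2
S(-28) + x(-43) = (-28)**2 - 14/(-28 - 43) = 784 - 14/(-71) = 784 - 14*(-1/71) = 784 + 14/71 = 55678/71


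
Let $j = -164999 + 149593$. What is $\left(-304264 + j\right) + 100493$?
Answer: $-219177$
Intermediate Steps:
$j = -15406$
$\left(-304264 + j\right) + 100493 = \left(-304264 - 15406\right) + 100493 = -319670 + 100493 = -219177$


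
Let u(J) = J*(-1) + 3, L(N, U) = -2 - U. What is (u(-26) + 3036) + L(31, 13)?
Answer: 3050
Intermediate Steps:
u(J) = 3 - J (u(J) = -J + 3 = 3 - J)
(u(-26) + 3036) + L(31, 13) = ((3 - 1*(-26)) + 3036) + (-2 - 1*13) = ((3 + 26) + 3036) + (-2 - 13) = (29 + 3036) - 15 = 3065 - 15 = 3050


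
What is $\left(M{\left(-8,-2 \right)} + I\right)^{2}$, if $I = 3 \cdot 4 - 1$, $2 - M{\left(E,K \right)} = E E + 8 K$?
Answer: $1225$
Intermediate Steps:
$M{\left(E,K \right)} = 2 - E^{2} - 8 K$ ($M{\left(E,K \right)} = 2 - \left(E E + 8 K\right) = 2 - \left(E^{2} + 8 K\right) = 2 - E^{2} - 8 K$)
$I = 11$ ($I = 12 - 1 = 11$)
$\left(M{\left(-8,-2 \right)} + I\right)^{2} = \left(\left(2 - \left(-8\right)^{2} - -16\right) + 11\right)^{2} = \left(\left(2 - 64 + 16\right) + 11\right)^{2} = \left(-46 + 11\right)^{2} = \left(-35\right)^{2} = 1225$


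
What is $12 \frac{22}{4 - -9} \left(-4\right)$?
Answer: $- \frac{1056}{13} \approx -81.231$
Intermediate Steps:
$12 \frac{22}{4 - -9} \left(-4\right) = 12 \frac{22}{4 + 9} \left(-4\right) = 12 \cdot \frac{22}{13} \left(-4\right) = \frac{264}{13} \left(-4\right) = - \frac{1056}{13}$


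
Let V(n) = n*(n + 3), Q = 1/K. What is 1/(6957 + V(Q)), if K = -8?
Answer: 64/445225 ≈ 0.00014375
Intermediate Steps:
Q = -1/8 (Q = 1/(-8) = -1/8 ≈ -0.12500)
V(n) = n*(3 + n)
1/(6957 + V(Q)) = 1/(6957 - (3 - 1/8)/8) = 1/(6957 - 1/8*23/8) = 1/(6957 - 23/64) = 1/(445225/64) = 64/445225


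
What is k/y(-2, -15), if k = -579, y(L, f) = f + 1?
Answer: 579/14 ≈ 41.357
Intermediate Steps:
y(L, f) = 1 + f
k/y(-2, -15) = -579/(1 - 15) = -579/(-14) = -579*(-1/14) = 579/14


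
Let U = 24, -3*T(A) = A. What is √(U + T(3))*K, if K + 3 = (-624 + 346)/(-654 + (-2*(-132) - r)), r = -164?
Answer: -200*√23/113 ≈ -8.4882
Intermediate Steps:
T(A) = -A/3
K = -200/113 (K = -3 + (-624 + 346)/(-654 + (-2*(-132) - 1*(-164))) = -3 - 278/(-654 + (264 + 164)) = -3 - 278/(-654 + 428) = -3 - 278/(-226) = -3 - 278*(-1/226) = -3 + 139/113 = -200/113 ≈ -1.7699)
√(U + T(3))*K = √(24 - ⅓*3)*(-200/113) = √(24 - 1)*(-200/113) = √23*(-200/113) = -200*√23/113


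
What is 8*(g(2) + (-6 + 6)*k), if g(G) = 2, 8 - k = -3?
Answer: 16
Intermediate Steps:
k = 11 (k = 8 - 1*(-3) = 8 + 3 = 11)
8*(g(2) + (-6 + 6)*k) = 8*(2 + (-6 + 6)*11) = 8*(2 + 0*11) = 8*(2 + 0) = 8*2 = 16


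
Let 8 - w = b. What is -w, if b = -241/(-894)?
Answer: -6911/894 ≈ -7.7304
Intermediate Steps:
b = 241/894 (b = -241*(-1/894) = 241/894 ≈ 0.26958)
w = 6911/894 (w = 8 - 1*241/894 = 8 - 241/894 = 6911/894 ≈ 7.7304)
-w = -1*6911/894 = -6911/894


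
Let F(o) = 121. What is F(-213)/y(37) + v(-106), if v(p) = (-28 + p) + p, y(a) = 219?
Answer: -52439/219 ≈ -239.45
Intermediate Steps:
v(p) = -28 + 2*p
F(-213)/y(37) + v(-106) = 121/219 + (-28 + 2*(-106)) = 121*(1/219) + (-28 - 212) = 121/219 - 240 = -52439/219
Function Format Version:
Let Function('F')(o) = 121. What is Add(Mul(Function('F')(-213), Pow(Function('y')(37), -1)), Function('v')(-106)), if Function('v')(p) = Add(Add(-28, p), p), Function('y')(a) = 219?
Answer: Rational(-52439, 219) ≈ -239.45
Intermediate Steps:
Function('v')(p) = Add(-28, Mul(2, p))
Add(Mul(Function('F')(-213), Pow(Function('y')(37), -1)), Function('v')(-106)) = Add(Mul(121, Pow(219, -1)), Add(-28, Mul(2, -106))) = Add(Mul(121, Rational(1, 219)), Add(-28, -212)) = Add(Rational(121, 219), -240) = Rational(-52439, 219)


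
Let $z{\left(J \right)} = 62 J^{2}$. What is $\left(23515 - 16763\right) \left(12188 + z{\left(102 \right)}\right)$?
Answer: $4437657472$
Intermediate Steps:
$\left(23515 - 16763\right) \left(12188 + z{\left(102 \right)}\right) = \left(23515 - 16763\right) \left(12188 + 62 \cdot 102^{2}\right) = 6752 \left(12188 + 62 \cdot 10404\right) = 6752 \left(12188 + 645048\right) = 6752 \cdot 657236 = 4437657472$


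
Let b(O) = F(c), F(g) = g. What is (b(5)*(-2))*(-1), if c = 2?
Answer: 4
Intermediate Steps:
b(O) = 2
(b(5)*(-2))*(-1) = (2*(-2))*(-1) = -4*(-1) = 4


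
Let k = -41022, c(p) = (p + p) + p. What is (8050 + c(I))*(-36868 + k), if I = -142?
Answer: -593833360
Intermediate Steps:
c(p) = 3*p (c(p) = 2*p + p = 3*p)
(8050 + c(I))*(-36868 + k) = (8050 + 3*(-142))*(-36868 - 41022) = (8050 - 426)*(-77890) = 7624*(-77890) = -593833360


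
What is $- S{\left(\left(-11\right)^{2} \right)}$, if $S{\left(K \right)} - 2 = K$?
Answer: $-123$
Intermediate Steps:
$S{\left(K \right)} = 2 + K$
$- S{\left(\left(-11\right)^{2} \right)} = - (2 + \left(-11\right)^{2}) = - (2 + 121) = \left(-1\right) 123 = -123$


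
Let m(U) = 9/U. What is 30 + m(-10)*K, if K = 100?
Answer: -60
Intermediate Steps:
30 + m(-10)*K = 30 + (9/(-10))*100 = 30 + (9*(-⅒))*100 = 30 - 9/10*100 = 30 - 90 = -60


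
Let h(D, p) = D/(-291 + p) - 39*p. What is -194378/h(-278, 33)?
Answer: 12537381/82942 ≈ 151.16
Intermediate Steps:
h(D, p) = -39*p + D/(-291 + p) (h(D, p) = D/(-291 + p) - 39*p = -39*p + D/(-291 + p))
-194378/h(-278, 33) = -194378*(-291 + 33)/(-278 - 39*33² + 11349*33) = -194378*(-258/(-278 - 39*1089 + 374517)) = -194378*(-258/(-278 - 42471 + 374517)) = -194378/((-1/258*331768)) = -194378/(-165884/129) = -194378*(-129/165884) = 12537381/82942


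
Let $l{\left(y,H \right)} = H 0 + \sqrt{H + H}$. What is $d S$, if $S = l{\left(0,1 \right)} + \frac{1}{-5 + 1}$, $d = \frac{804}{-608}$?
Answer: $\frac{201}{608} - \frac{201 \sqrt{2}}{152} \approx -1.5395$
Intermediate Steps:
$l{\left(y,H \right)} = \sqrt{2} \sqrt{H}$ ($l{\left(y,H \right)} = 0 + \sqrt{2 H} = 0 + \sqrt{2} \sqrt{H} = \sqrt{2} \sqrt{H}$)
$d = - \frac{201}{152}$ ($d = 804 \left(- \frac{1}{608}\right) = - \frac{201}{152} \approx -1.3224$)
$S = - \frac{1}{4} + \sqrt{2}$ ($S = \sqrt{2} \sqrt{1} + \frac{1}{-5 + 1} = \sqrt{2} \cdot 1 + \frac{1}{-4} = \sqrt{2} - \frac{1}{4} = - \frac{1}{4} + \sqrt{2} \approx 1.1642$)
$d S = - \frac{201 \left(- \frac{1}{4} + \sqrt{2}\right)}{152} = \frac{201}{608} - \frac{201 \sqrt{2}}{152}$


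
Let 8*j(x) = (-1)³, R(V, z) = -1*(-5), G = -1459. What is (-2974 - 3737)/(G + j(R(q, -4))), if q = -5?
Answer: 17896/3891 ≈ 4.5993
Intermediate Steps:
R(V, z) = 5
j(x) = -⅛ (j(x) = (⅛)*(-1)³ = (⅛)*(-1) = -⅛)
(-2974 - 3737)/(G + j(R(q, -4))) = (-2974 - 3737)/(-1459 - ⅛) = -6711/(-11673/8) = -6711*(-8/11673) = 17896/3891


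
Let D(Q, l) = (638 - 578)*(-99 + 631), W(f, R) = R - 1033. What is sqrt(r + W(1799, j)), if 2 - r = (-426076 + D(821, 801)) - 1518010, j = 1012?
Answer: sqrt(1912147) ≈ 1382.8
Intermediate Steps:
W(f, R) = -1033 + R
D(Q, l) = 31920 (D(Q, l) = 60*532 = 31920)
r = 1912168 (r = 2 - ((-426076 + 31920) - 1518010) = 2 - (-394156 - 1518010) = 2 - 1*(-1912166) = 2 + 1912166 = 1912168)
sqrt(r + W(1799, j)) = sqrt(1912168 + (-1033 + 1012)) = sqrt(1912168 - 21) = sqrt(1912147)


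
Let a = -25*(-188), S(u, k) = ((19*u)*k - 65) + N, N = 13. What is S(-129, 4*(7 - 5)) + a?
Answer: -14960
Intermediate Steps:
S(u, k) = -52 + 19*k*u (S(u, k) = ((19*u)*k - 65) + 13 = (19*k*u - 65) + 13 = (-65 + 19*k*u) + 13 = -52 + 19*k*u)
a = 4700
S(-129, 4*(7 - 5)) + a = (-52 + 19*(4*(7 - 5))*(-129)) + 4700 = (-52 + 19*(4*2)*(-129)) + 4700 = (-52 + 19*8*(-129)) + 4700 = (-52 - 19608) + 4700 = -19660 + 4700 = -14960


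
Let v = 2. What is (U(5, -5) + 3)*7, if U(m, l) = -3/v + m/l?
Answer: 7/2 ≈ 3.5000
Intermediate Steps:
U(m, l) = -3/2 + m/l
(U(5, -5) + 3)*7 = ((-3/2 + 5/(-5)) + 3)*7 = ((-3/2 + 5*(-1/5)) + 3)*7 = ((-3/2 - 1) + 3)*7 = (-5/2 + 3)*7 = (1/2)*7 = 7/2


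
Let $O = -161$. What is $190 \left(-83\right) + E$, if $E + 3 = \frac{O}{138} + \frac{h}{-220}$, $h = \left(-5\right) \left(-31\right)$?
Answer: $- \frac{2082283}{132} \approx -15775.0$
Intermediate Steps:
$h = 155$
$E = - \frac{643}{132}$ ($E = -3 + \left(- \frac{161}{138} + \frac{155}{-220}\right) = -3 + \left(\left(-161\right) \frac{1}{138} + 155 \left(- \frac{1}{220}\right)\right) = -3 - \frac{247}{132} = - \frac{643}{132} \approx -4.8712$)
$190 \left(-83\right) + E = 190 \left(-83\right) - \frac{643}{132} = -15770 - \frac{643}{132} = - \frac{2082283}{132}$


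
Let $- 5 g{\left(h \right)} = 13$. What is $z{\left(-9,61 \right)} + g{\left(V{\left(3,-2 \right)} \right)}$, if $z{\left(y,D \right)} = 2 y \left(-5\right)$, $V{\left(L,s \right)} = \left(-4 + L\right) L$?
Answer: $\frac{437}{5} \approx 87.4$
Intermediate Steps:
$V{\left(L,s \right)} = L \left(-4 + L\right)$
$z{\left(y,D \right)} = - 10 y$
$g{\left(h \right)} = - \frac{13}{5}$ ($g{\left(h \right)} = \left(- \frac{1}{5}\right) 13 = - \frac{13}{5}$)
$z{\left(-9,61 \right)} + g{\left(V{\left(3,-2 \right)} \right)} = \left(-10\right) \left(-9\right) - \frac{13}{5} = 90 - \frac{13}{5} = \frac{437}{5}$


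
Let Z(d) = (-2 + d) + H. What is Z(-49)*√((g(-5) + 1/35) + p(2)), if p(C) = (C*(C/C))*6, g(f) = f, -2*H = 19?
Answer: -121*√8610/70 ≈ -160.39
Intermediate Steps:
H = -19/2 (H = -½*19 = -19/2 ≈ -9.5000)
Z(d) = -23/2 + d (Z(d) = (-2 + d) - 19/2 = -23/2 + d)
p(C) = 6*C (p(C) = (C*1)*6 = C*6 = 6*C)
Z(-49)*√((g(-5) + 1/35) + p(2)) = (-23/2 - 49)*√((-5 + 1/35) + 6*2) = -121*√((-5 + 1/35) + 12)/2 = -121*√(-174/35 + 12)/2 = -121*√8610/70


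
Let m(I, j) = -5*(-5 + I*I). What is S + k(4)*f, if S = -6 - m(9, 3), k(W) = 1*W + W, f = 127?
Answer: 1390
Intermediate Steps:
m(I, j) = 25 - 5*I² (m(I, j) = -5*(-5 + I²) = 25 - 5*I²)
k(W) = 2*W (k(W) = W + W = 2*W)
S = 374 (S = -6 - (25 - 5*9²) = -6 - (25 - 5*81) = -6 - (25 - 405) = -6 - 1*(-380) = -6 + 380 = 374)
S + k(4)*f = 374 + (2*4)*127 = 374 + 8*127 = 374 + 1016 = 1390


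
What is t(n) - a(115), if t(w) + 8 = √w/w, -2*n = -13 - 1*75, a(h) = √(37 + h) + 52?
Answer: -60 - 2*√38 + √11/22 ≈ -72.178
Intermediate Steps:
a(h) = 52 + √(37 + h)
n = 44 (n = -(-13 - 1*75)/2 = -(-13 - 75)/2 = -½*(-88) = 44)
t(w) = -8 + w^(-½) (t(w) = -8 + √w/w = -8 + w^(-½))
t(n) - a(115) = (-8 + 44^(-½)) - (52 + √(37 + 115)) = (-8 + √11/22) - (52 + √152) = (-8 + √11/22) - (52 + 2*√38) = (-8 + √11/22) + (-52 - 2*√38) = -60 - 2*√38 + √11/22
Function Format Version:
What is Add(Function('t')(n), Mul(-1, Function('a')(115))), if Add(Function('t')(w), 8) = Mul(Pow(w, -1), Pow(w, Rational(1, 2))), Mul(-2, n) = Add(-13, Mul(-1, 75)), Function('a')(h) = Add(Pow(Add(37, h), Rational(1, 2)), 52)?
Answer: Add(-60, Mul(-2, Pow(38, Rational(1, 2))), Mul(Rational(1, 22), Pow(11, Rational(1, 2)))) ≈ -72.178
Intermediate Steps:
Function('a')(h) = Add(52, Pow(Add(37, h), Rational(1, 2)))
n = 44 (n = Mul(Rational(-1, 2), Add(-13, Mul(-1, 75))) = Mul(Rational(-1, 2), Add(-13, -75)) = Mul(Rational(-1, 2), -88) = 44)
Function('t')(w) = Add(-8, Pow(w, Rational(-1, 2))) (Function('t')(w) = Add(-8, Mul(Pow(w, -1), Pow(w, Rational(1, 2)))) = Add(-8, Pow(w, Rational(-1, 2))))
Add(Function('t')(n), Mul(-1, Function('a')(115))) = Add(Add(-8, Pow(44, Rational(-1, 2))), Mul(-1, Add(52, Pow(Add(37, 115), Rational(1, 2))))) = Add(Add(-8, Mul(Rational(1, 22), Pow(11, Rational(1, 2)))), Mul(-1, Add(52, Pow(152, Rational(1, 2))))) = Add(Add(-8, Mul(Rational(1, 22), Pow(11, Rational(1, 2)))), Mul(-1, Add(52, Mul(2, Pow(38, Rational(1, 2)))))) = Add(Add(-8, Mul(Rational(1, 22), Pow(11, Rational(1, 2)))), Add(-52, Mul(-2, Pow(38, Rational(1, 2))))) = Add(-60, Mul(-2, Pow(38, Rational(1, 2))), Mul(Rational(1, 22), Pow(11, Rational(1, 2))))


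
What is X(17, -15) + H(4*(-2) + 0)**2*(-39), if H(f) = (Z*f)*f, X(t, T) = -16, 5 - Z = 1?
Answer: -2555920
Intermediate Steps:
Z = 4 (Z = 5 - 1*1 = 5 - 1 = 4)
H(f) = 4*f**2 (H(f) = (4*f)*f = 4*f**2)
X(17, -15) + H(4*(-2) + 0)**2*(-39) = -16 + (4*(4*(-2) + 0)**2)**2*(-39) = -16 + (4*(-8 + 0)**2)**2*(-39) = -16 + (4*(-8)**2)**2*(-39) = -16 + (4*64)**2*(-39) = -16 + 256**2*(-39) = -16 + 65536*(-39) = -16 - 2555904 = -2555920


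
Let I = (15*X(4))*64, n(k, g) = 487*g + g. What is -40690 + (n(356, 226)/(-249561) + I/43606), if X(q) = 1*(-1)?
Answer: -221404076871814/5441178483 ≈ -40690.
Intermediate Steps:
X(q) = -1
n(k, g) = 488*g
I = -960 (I = (15*(-1))*64 = -15*64 = -960)
-40690 + (n(356, 226)/(-249561) + I/43606) = -40690 + ((488*226)/(-249561) - 960/43606) = -40690 + (110288*(-1/249561) - 960*1/43606) = -40690 + (-110288/249561 - 480/21803) = -40690 - 2524398544/5441178483 = -221404076871814/5441178483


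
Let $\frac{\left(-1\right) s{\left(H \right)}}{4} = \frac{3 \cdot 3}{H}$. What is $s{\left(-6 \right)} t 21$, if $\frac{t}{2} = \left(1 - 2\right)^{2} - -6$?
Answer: $1764$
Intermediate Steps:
$s{\left(H \right)} = - \frac{36}{H}$ ($s{\left(H \right)} = - 4 \frac{3 \cdot 3}{H} = - 4 \frac{9}{H} = - \frac{36}{H}$)
$t = 14$ ($t = 2 \left(\left(1 - 2\right)^{2} - -6\right) = 2 \left(\left(-1\right)^{2} + 6\right) = 2 \left(1 + 6\right) = 2 \cdot 7 = 14$)
$s{\left(-6 \right)} t 21 = - \frac{36}{-6} \cdot 14 \cdot 21 = \left(-36\right) \left(- \frac{1}{6}\right) 14 \cdot 21 = 6 \cdot 14 \cdot 21 = 84 \cdot 21 = 1764$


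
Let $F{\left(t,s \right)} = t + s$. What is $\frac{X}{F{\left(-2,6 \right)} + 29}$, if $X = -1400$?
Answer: $- \frac{1400}{33} \approx -42.424$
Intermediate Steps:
$F{\left(t,s \right)} = s + t$
$\frac{X}{F{\left(-2,6 \right)} + 29} = \frac{1}{\left(6 - 2\right) + 29} \left(-1400\right) = \frac{1}{4 + 29} \left(-1400\right) = \frac{1}{33} \left(-1400\right) = - \frac{1400}{33}$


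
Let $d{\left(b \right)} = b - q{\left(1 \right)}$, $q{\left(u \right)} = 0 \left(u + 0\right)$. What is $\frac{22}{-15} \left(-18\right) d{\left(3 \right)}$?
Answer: $\frac{396}{5} \approx 79.2$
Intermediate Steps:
$q{\left(u \right)} = 0$ ($q{\left(u \right)} = 0 u = 0$)
$d{\left(b \right)} = b$ ($d{\left(b \right)} = b - 0 = b + 0 = b$)
$\frac{22}{-15} \left(-18\right) d{\left(3 \right)} = \frac{22}{-15} \left(-18\right) 3 = 22 \left(- \frac{1}{15}\right) \left(-18\right) 3 = \left(- \frac{22}{15}\right) \left(-18\right) 3 = \frac{132}{5} \cdot 3 = \frac{396}{5}$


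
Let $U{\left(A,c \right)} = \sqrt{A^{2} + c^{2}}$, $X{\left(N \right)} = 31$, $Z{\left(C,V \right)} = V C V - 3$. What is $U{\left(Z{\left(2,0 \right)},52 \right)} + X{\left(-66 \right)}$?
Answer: $31 + \sqrt{2713} \approx 83.086$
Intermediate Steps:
$Z{\left(C,V \right)} = -3 + C V^{2}$ ($Z{\left(C,V \right)} = C V V - 3 = C V^{2} - 3 = -3 + C V^{2}$)
$U{\left(Z{\left(2,0 \right)},52 \right)} + X{\left(-66 \right)} = \sqrt{\left(-3 + 2 \cdot 0^{2}\right)^{2} + 52^{2}} + 31 = \sqrt{\left(-3 + 2 \cdot 0\right)^{2} + 2704} + 31 = \sqrt{\left(-3 + 0\right)^{2} + 2704} + 31 = \sqrt{\left(-3\right)^{2} + 2704} + 31 = \sqrt{9 + 2704} + 31 = \sqrt{2713} + 31 = 31 + \sqrt{2713}$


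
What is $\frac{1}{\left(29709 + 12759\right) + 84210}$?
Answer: $\frac{1}{126678} \approx 7.894 \cdot 10^{-6}$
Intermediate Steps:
$\frac{1}{\left(29709 + 12759\right) + 84210} = \frac{1}{42468 + 84210} = \frac{1}{126678}$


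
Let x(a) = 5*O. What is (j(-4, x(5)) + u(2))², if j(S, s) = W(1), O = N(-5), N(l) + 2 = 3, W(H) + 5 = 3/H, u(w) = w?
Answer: 0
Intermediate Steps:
W(H) = -5 + 3/H
N(l) = 1 (N(l) = -2 + 3 = 1)
O = 1
x(a) = 5 (x(a) = 5*1 = 5)
j(S, s) = -2 (j(S, s) = -5 + 3/1 = -5 + 3*1 = -5 + 3 = -2)
(j(-4, x(5)) + u(2))² = (-2 + 2)² = 0² = 0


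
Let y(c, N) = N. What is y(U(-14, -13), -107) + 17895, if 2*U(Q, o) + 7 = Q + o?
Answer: 17788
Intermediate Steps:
U(Q, o) = -7/2 + Q/2 + o/2 (U(Q, o) = -7/2 + (Q + o)/2 = -7/2 + (Q/2 + o/2) = -7/2 + Q/2 + o/2)
y(U(-14, -13), -107) + 17895 = -107 + 17895 = 17788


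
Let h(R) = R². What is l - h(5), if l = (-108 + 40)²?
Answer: 4599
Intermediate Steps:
l = 4624 (l = (-68)² = 4624)
l - h(5) = 4624 - 1*5² = 4624 - 1*25 = 4624 - 25 = 4599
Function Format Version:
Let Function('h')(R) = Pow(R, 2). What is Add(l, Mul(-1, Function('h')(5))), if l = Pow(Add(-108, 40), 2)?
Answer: 4599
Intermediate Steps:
l = 4624 (l = Pow(-68, 2) = 4624)
Add(l, Mul(-1, Function('h')(5))) = Add(4624, Mul(-1, Pow(5, 2))) = Add(4624, Mul(-1, 25)) = Add(4624, -25) = 4599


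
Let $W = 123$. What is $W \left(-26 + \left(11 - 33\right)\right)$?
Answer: $-5904$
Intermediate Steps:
$W \left(-26 + \left(11 - 33\right)\right) = 123 \left(-26 + \left(11 - 33\right)\right) = 123 \left(-26 - 22\right) = 123 \left(-48\right) = -5904$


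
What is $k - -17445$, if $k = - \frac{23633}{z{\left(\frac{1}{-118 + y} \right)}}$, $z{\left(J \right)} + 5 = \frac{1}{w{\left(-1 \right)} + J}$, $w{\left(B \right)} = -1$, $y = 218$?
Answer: $\frac{12719442}{595} \approx 21377.0$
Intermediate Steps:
$z{\left(J \right)} = -5 + \frac{1}{-1 + J}$
$k = \frac{2339667}{595}$ ($k = - \frac{23633}{\frac{1}{-1 + \frac{1}{-118 + 218}} \left(6 - \frac{5}{-118 + 218}\right)} = - \frac{23633}{\frac{1}{-1 + \frac{1}{100}} \left(6 - \frac{5}{100}\right)} = - \frac{23633}{\frac{1}{-1 + \frac{1}{100}} \left(6 - \frac{1}{20}\right)} = - \frac{23633}{\frac{1}{- \frac{99}{100}} \left(6 - \frac{1}{20}\right)} = - \frac{23633}{\left(- \frac{100}{99}\right) \frac{119}{20}} = - \frac{23633}{- \frac{595}{99}} = \left(-23633\right) \left(- \frac{99}{595}\right) = \frac{2339667}{595} \approx 3932.2$)
$k - -17445 = \frac{2339667}{595} - -17445 = \frac{2339667}{595} + 17445 = \frac{12719442}{595}$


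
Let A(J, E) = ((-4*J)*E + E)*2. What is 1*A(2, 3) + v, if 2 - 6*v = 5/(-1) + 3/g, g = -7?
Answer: -856/21 ≈ -40.762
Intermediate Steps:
v = 26/21 (v = ⅓ - (5/(-1) + 3/(-7))/6 = ⅓ - (5*(-1) + 3*(-⅐))/6 = ⅓ - (-5 - 3/7)/6 = ⅓ - ⅙*(-38/7) = ⅓ + 19/21 = 26/21 ≈ 1.2381)
A(J, E) = 2*E - 8*E*J (A(J, E) = (-4*E*J + E)*2 = (E - 4*E*J)*2 = 2*E - 8*E*J)
1*A(2, 3) + v = 1*(2*3*(1 - 4*2)) + 26/21 = 1*(2*3*(1 - 8)) + 26/21 = 1*(2*3*(-7)) + 26/21 = 1*(-42) + 26/21 = -42 + 26/21 = -856/21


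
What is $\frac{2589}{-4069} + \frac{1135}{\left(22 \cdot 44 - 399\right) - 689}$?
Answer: $- \frac{985799}{97656} \approx -10.095$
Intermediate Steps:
$\frac{2589}{-4069} + \frac{1135}{\left(22 \cdot 44 - 399\right) - 689} = 2589 \left(- \frac{1}{4069}\right) + \frac{1135}{\left(968 - 399\right) - 689} = - \frac{2589}{4069} + \frac{1135}{569 - 689} = - \frac{2589}{4069} + \frac{1135}{-120} = - \frac{2589}{4069} + 1135 \left(- \frac{1}{120}\right) = - \frac{2589}{4069} - \frac{227}{24} = - \frac{985799}{97656}$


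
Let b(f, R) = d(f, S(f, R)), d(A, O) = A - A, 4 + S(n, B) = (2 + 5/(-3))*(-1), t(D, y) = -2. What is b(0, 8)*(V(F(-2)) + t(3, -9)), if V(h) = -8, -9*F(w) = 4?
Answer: 0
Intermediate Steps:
F(w) = -4/9 (F(w) = -⅑*4 = -4/9)
S(n, B) = -13/3 (S(n, B) = -4 + (2 + 5/(-3))*(-1) = -4 + (2 + 5*(-⅓))*(-1) = -4 + (2 - 5/3)*(-1) = -4 + (⅓)*(-1) = -4 - ⅓ = -13/3)
d(A, O) = 0
b(f, R) = 0
b(0, 8)*(V(F(-2)) + t(3, -9)) = 0*(-8 - 2) = 0*(-10) = 0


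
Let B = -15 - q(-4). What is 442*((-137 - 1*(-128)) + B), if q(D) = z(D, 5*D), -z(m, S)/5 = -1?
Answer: -12818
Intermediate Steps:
z(m, S) = 5 (z(m, S) = -5*(-1) = 5)
q(D) = 5
B = -20 (B = -15 - 1*5 = -15 - 5 = -20)
442*((-137 - 1*(-128)) + B) = 442*((-137 - 1*(-128)) - 20) = 442*((-137 + 128) - 20) = 442*(-9 - 20) = 442*(-29) = -12818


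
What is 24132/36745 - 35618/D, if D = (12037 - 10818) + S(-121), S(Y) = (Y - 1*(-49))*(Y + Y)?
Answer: -858890534/685037035 ≈ -1.2538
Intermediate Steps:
S(Y) = 2*Y*(49 + Y) (S(Y) = (Y + 49)*(2*Y) = (49 + Y)*(2*Y) = 2*Y*(49 + Y))
D = 18643 (D = (12037 - 10818) + 2*(-121)*(49 - 121) = 1219 + 2*(-121)*(-72) = 1219 + 17424 = 18643)
24132/36745 - 35618/D = 24132/36745 - 35618/18643 = -858890534/685037035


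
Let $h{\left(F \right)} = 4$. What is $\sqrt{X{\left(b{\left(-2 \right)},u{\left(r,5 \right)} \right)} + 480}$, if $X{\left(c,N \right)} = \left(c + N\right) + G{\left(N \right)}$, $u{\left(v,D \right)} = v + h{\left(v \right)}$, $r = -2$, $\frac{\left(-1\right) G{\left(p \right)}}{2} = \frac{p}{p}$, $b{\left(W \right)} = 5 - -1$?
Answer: $9 \sqrt{6} \approx 22.045$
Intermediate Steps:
$b{\left(W \right)} = 6$ ($b{\left(W \right)} = 5 + 1 = 6$)
$G{\left(p \right)} = -2$ ($G{\left(p \right)} = - 2 \frac{p}{p} = \left(-2\right) 1 = -2$)
$u{\left(v,D \right)} = 4 + v$ ($u{\left(v,D \right)} = v + 4 = 4 + v$)
$X{\left(c,N \right)} = -2 + N + c$ ($X{\left(c,N \right)} = \left(c + N\right) - 2 = \left(N + c\right) - 2 = -2 + N + c$)
$\sqrt{X{\left(b{\left(-2 \right)},u{\left(r,5 \right)} \right)} + 480} = \sqrt{\left(-2 + \left(4 - 2\right) + 6\right) + 480} = \sqrt{\left(-2 + 2 + 6\right) + 480} = \sqrt{6 + 480} = \sqrt{486} = 9 \sqrt{6}$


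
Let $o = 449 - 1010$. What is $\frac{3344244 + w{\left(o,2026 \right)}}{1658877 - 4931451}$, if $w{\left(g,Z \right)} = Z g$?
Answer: $- \frac{367943}{545429} \approx -0.67459$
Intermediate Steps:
$o = -561$
$\frac{3344244 + w{\left(o,2026 \right)}}{1658877 - 4931451} = \frac{3344244 + 2026 \left(-561\right)}{1658877 - 4931451} = \frac{3344244 - 1136586}{-3272574} = 2207658 \left(- \frac{1}{3272574}\right) = - \frac{367943}{545429}$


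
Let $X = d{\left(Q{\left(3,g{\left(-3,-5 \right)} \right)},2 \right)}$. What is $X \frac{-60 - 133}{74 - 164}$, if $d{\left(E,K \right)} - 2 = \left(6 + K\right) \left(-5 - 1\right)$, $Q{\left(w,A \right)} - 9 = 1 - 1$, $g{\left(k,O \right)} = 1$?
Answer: $- \frac{4439}{45} \approx -98.644$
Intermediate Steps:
$Q{\left(w,A \right)} = 9$ ($Q{\left(w,A \right)} = 9 + \left(1 - 1\right) = 9 + 0 = 9$)
$d{\left(E,K \right)} = -34 - 6 K$ ($d{\left(E,K \right)} = 2 + \left(6 + K\right) \left(-5 - 1\right) = 2 + \left(6 + K\right) \left(-6\right) = 2 - \left(36 + 6 K\right) = -34 - 6 K$)
$X = -46$ ($X = -34 - 12 = -46$)
$X \frac{-60 - 133}{74 - 164} = - 46 \frac{-60 - 133}{74 - 164} = - 46 \left(- \frac{193}{-90}\right) = - 46 \left(\left(-193\right) \left(- \frac{1}{90}\right)\right) = \left(-46\right) \frac{193}{90} = - \frac{4439}{45}$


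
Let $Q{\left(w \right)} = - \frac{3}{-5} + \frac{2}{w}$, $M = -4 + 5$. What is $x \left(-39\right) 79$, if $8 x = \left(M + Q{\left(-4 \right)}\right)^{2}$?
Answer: $- \frac{372801}{800} \approx -466.0$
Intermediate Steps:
$M = 1$
$Q{\left(w \right)} = \frac{3}{5} + \frac{2}{w}$ ($Q{\left(w \right)} = \left(-3\right) \left(- \frac{1}{5}\right) + \frac{2}{w} = \frac{3}{5} + \frac{2}{w}$)
$x = \frac{121}{800}$ ($x = \frac{\left(1 + \left(\frac{3}{5} + \frac{2}{-4}\right)\right)^{2}}{8} = \frac{\left(1 + \left(\frac{3}{5} + 2 \left(- \frac{1}{4}\right)\right)\right)^{2}}{8} = \frac{\left(1 + \left(\frac{3}{5} - \frac{1}{2}\right)\right)^{2}}{8} = \frac{\left(1 + \frac{1}{10}\right)^{2}}{8} = \frac{\left(\frac{11}{10}\right)^{2}}{8} = \frac{1}{8} \cdot \frac{121}{100} = \frac{121}{800} \approx 0.15125$)
$x \left(-39\right) 79 = \frac{121}{800} \left(-39\right) 79 = \left(- \frac{4719}{800}\right) 79 = - \frac{372801}{800}$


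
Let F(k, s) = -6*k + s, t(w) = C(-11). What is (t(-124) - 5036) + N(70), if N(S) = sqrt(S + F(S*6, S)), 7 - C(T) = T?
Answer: -5018 + 2*I*sqrt(595) ≈ -5018.0 + 48.785*I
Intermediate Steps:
C(T) = 7 - T
t(w) = 18 (t(w) = 7 - 1*(-11) = 7 + 11 = 18)
F(k, s) = s - 6*k
N(S) = sqrt(34)*sqrt(-S) (N(S) = sqrt(S + (S - 6*S*6)) = sqrt(S + (S - 36*S)) = sqrt(S - 35*S) = sqrt(-34*S) = sqrt(34)*sqrt(-S))
(t(-124) - 5036) + N(70) = (18 - 5036) + sqrt(34)*sqrt(-1*70) = -5018 + sqrt(34)*sqrt(-70) = -5018 + sqrt(34)*(I*sqrt(70)) = -5018 + 2*I*sqrt(595)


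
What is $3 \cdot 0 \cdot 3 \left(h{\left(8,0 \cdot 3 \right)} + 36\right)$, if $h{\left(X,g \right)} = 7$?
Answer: $0$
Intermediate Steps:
$3 \cdot 0 \cdot 3 \left(h{\left(8,0 \cdot 3 \right)} + 36\right) = 3 \cdot 0 \cdot 3 \left(7 + 36\right) = 0 \cdot 3 \cdot 43 = 0 \cdot 43 = 0$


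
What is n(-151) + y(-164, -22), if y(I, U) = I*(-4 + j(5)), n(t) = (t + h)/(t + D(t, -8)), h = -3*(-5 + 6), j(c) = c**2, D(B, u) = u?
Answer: -547442/159 ≈ -3443.0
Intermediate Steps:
h = -3 (h = -3*1 = -3)
n(t) = (-3 + t)/(-8 + t) (n(t) = (t - 3)/(t - 8) = (-3 + t)/(-8 + t))
y(I, U) = 21*I (y(I, U) = I*(-4 + 5**2) = I*(-4 + 25) = I*21 = 21*I)
n(-151) + y(-164, -22) = (-3 - 151)/(-8 - 151) + 21*(-164) = -154/(-159) - 3444 = -1/159*(-154) - 3444 = 154/159 - 3444 = -547442/159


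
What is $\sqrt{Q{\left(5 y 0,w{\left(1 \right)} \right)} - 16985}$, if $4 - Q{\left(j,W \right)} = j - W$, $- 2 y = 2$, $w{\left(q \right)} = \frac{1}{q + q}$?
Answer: $\frac{i \sqrt{67922}}{2} \approx 130.31 i$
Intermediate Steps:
$w{\left(q \right)} = \frac{1}{2 q}$
$y = -1$ ($y = \left(- \frac{1}{2}\right) 2 = -1$)
$Q{\left(j,W \right)} = 4 + W - j$ ($Q{\left(j,W \right)} = 4 - \left(j - W\right) = 4 + \left(W - j\right) = 4 + W - j$)
$\sqrt{Q{\left(5 y 0,w{\left(1 \right)} \right)} - 16985} = \sqrt{\left(4 + \frac{1}{2 \cdot 1} - 5 \left(-1\right) 0\right) - 16985} = \sqrt{\left(4 + \frac{1}{2} \cdot 1 - \left(-5\right) 0\right) - 16985} = \sqrt{\left(4 + \frac{1}{2} - 0\right) - 16985} = \sqrt{\left(4 + \frac{1}{2} + 0\right) - 16985} = \sqrt{\frac{9}{2} - 16985} = \sqrt{- \frac{33961}{2}} = \frac{i \sqrt{67922}}{2}$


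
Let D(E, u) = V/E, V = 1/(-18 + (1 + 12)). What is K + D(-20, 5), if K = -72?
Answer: -7199/100 ≈ -71.990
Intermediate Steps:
V = -⅕ (V = 1/(-18 + 13) = 1/(-5) = -⅕ ≈ -0.20000)
D(E, u) = -1/(5*E)
K + D(-20, 5) = -72 - ⅕/(-20) = -72 - ⅕*(-1/20) = -72 + 1/100 = -7199/100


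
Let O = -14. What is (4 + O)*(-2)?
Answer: 20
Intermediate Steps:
(4 + O)*(-2) = (4 - 14)*(-2) = -10*(-2) = 20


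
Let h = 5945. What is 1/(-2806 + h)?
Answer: 1/3139 ≈ 0.00031857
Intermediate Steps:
1/(-2806 + h) = 1/(-2806 + 5945) = 1/3139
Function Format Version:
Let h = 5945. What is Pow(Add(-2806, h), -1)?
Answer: Rational(1, 3139) ≈ 0.00031857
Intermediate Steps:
Pow(Add(-2806, h), -1) = Pow(Add(-2806, 5945), -1) = Pow(3139, -1) = Rational(1, 3139)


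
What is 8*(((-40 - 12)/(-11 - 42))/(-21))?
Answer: -416/1113 ≈ -0.37376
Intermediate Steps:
8*(((-40 - 12)/(-11 - 42))/(-21)) = 8*(-52/(-53)*(-1/21)) = 8*(-52*(-1/53)*(-1/21)) = 8*((52/53)*(-1/21)) = 8*(-52/1113) = -416/1113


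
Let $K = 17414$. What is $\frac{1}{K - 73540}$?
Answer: $- \frac{1}{56126} \approx -1.7817 \cdot 10^{-5}$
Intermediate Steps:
$\frac{1}{K - 73540} = \frac{1}{17414 - 73540} = \frac{1}{-56126} = - \frac{1}{56126}$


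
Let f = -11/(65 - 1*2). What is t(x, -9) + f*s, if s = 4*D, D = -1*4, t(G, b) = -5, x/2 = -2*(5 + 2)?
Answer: -139/63 ≈ -2.2063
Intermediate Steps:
x = -28 (x = 2*(-2*(5 + 2)) = 2*(-2*7) = 2*(-14) = -28)
f = -11/63 (f = -11/(65 - 2) = -11/63 ≈ -0.17460)
D = -4
s = -16 (s = 4*(-4) = -16)
t(x, -9) + f*s = -5 - 11/63*(-16) = -5 + 176/63 = -139/63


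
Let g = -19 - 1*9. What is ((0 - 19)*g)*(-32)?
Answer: -17024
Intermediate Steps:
g = -28 (g = -19 - 9 = -28)
((0 - 19)*g)*(-32) = ((0 - 19)*(-28))*(-32) = -19*(-28)*(-32) = 532*(-32) = -17024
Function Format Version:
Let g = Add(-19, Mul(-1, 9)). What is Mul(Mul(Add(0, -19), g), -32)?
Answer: -17024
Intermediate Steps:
g = -28 (g = Add(-19, -9) = -28)
Mul(Mul(Add(0, -19), g), -32) = Mul(Mul(Add(0, -19), -28), -32) = Mul(Mul(-19, -28), -32) = Mul(532, -32) = -17024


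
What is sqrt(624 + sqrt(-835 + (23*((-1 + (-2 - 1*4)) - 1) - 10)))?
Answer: sqrt(624 + 7*I*sqrt(21)) ≈ 24.988 + 0.64186*I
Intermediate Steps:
sqrt(624 + sqrt(-835 + (23*((-1 + (-2 - 1*4)) - 1) - 10))) = sqrt(624 + sqrt(-835 + (23*((-1 + (-2 - 4)) - 1) - 10))) = sqrt(624 + sqrt(-835 + (23*((-1 - 6) - 1) - 10))) = sqrt(624 + sqrt(-835 + (23*(-7 - 1) - 10))) = sqrt(624 + sqrt(-835 + (23*(-8) - 10))) = sqrt(624 + sqrt(-835 + (-184 - 10))) = sqrt(624 + sqrt(-835 - 194)) = sqrt(624 + sqrt(-1029)) = sqrt(624 + 7*I*sqrt(21))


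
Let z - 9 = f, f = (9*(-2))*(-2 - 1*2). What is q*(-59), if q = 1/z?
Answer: -59/81 ≈ -0.72840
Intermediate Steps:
f = 72 (f = -18*(-2 - 2) = -18*(-4) = 72)
z = 81 (z = 9 + 72 = 81)
q = 1/81 ≈ 0.012346
q*(-59) = (1/81)*(-59) = -59/81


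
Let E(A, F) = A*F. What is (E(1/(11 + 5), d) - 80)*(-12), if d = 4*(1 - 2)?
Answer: 963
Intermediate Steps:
d = -4 (d = 4*(-1) = -4)
(E(1/(11 + 5), d) - 80)*(-12) = (-4/(11 + 5) - 80)*(-12) = (-4/16 - 80)*(-12) = ((1/16)*(-4) - 80)*(-12) = (-1/4 - 80)*(-12) = -321/4*(-12) = 963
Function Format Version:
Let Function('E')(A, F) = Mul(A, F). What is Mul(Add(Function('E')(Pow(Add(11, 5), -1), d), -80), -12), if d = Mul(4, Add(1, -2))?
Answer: 963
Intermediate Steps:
d = -4 (d = Mul(4, -1) = -4)
Mul(Add(Function('E')(Pow(Add(11, 5), -1), d), -80), -12) = Mul(Add(Mul(Pow(Add(11, 5), -1), -4), -80), -12) = Mul(Add(Mul(Pow(16, -1), -4), -80), -12) = Mul(Add(Mul(Rational(1, 16), -4), -80), -12) = Mul(Add(Rational(-1, 4), -80), -12) = Mul(Rational(-321, 4), -12) = 963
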